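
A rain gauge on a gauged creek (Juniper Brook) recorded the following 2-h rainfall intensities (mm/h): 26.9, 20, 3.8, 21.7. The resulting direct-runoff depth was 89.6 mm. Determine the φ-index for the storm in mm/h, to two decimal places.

Only the 3 blocks with intensity above φ contribute runoff: 26.9, 20, 21.7 mm/h.
Σ(I−φ)·Δt = d  ⇒  (26.9+20+21.7 − 3φ)·2 = 89.6
φ = (68.60 − 89.6/2) / 3 = 7.93 mm/h.

φ ≈ 7.93 mm/h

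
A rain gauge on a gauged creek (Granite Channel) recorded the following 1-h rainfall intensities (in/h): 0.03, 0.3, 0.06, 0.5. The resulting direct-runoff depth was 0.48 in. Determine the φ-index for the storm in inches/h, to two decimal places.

φ ≈ 0.16 in/h

Only the 2 blocks with intensity above φ contribute runoff: 0.3, 0.5 in/h.
Σ(I−φ)·Δt = d  ⇒  (0.3+0.5 − 2φ)·1 = 0.48
φ = (0.8000 − 0.48/1) / 2 = 0.16 in/h.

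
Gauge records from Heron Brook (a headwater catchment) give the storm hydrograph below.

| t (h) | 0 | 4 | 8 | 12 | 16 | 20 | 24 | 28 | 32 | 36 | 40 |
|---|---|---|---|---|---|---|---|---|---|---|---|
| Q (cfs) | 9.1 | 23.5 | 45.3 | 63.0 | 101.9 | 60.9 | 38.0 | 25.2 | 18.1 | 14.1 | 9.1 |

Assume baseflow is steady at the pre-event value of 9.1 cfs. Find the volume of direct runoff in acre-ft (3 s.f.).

V ≈ 102 acre-ft

Direct-runoff ordinates (Q − Q_b): 0.0, 14.4, 36.2, 53.9, 92.8, 51.8, 28.9, 16.1, 9.0, 5.0, 0.0 cfs.
ΣQ_DR = 308.1 cfs.
With Δt = 4 h = 14400 s, V = ΣQ_DR · Δt = 308.1 × 14400 = 4.44 × 10^6 ft³ = 102 acre-ft.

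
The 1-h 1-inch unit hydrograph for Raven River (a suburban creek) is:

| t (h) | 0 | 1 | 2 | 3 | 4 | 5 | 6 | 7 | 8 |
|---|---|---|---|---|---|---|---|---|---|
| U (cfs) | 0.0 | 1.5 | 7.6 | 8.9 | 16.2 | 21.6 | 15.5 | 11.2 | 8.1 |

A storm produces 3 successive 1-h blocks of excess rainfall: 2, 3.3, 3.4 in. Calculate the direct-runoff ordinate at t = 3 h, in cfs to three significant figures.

Q ≈ 48.0 cfs

By discrete convolution, Q_j = Σ (P_i / 1 in) · U_{j−i}.
At t = 3 h (j=3): Q = (2/1)·8.9 + (3.3/1)·7.6 + (3.4/1)·1.5 = 48.0 cfs.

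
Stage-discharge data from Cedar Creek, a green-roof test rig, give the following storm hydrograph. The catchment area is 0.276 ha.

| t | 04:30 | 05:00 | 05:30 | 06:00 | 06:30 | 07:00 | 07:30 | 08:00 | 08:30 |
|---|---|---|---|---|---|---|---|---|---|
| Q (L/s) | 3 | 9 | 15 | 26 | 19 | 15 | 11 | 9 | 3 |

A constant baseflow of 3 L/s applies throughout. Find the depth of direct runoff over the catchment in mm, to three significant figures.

d ≈ 54.1 mm

Direct runoff: 0.0, 6.0, 12.0, 23.0, 16.0, 12.0, 8.0, 6.0, 0.0 L/s; ΣQ_DR = 83.00 L/s.
V = ΣQ_DR · Δt = 83.00 × 1800 s = 1.494 × 10^5 L.
Over A = 0.276 ha, depth = V / A = 54.1 mm.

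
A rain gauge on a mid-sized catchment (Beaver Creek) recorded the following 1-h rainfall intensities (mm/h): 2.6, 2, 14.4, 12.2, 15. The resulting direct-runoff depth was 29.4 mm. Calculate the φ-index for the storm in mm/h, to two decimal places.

φ ≈ 4.07 mm/h

Only the 3 blocks with intensity above φ contribute runoff: 14.4, 12.2, 15 mm/h.
Σ(I−φ)·Δt = d  ⇒  (14.4+12.2+15 − 3φ)·1 = 29.4
φ = (41.60 − 29.4/1) / 3 = 4.07 mm/h.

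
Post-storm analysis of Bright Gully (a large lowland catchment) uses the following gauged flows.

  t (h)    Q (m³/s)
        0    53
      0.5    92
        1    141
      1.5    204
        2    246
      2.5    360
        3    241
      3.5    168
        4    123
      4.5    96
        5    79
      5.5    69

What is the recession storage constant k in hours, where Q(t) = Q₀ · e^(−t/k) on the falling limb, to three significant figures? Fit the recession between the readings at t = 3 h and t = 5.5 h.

On the falling limb, Q drops from 241 to 69 m³/s between t = 3 h and t = 5.5 h (Δt = 2.5 h).
k = −Δt / ln(Q₂/Q₁) = −2.5 / ln(69/241) = 2.00 h.

k ≈ 2.00 h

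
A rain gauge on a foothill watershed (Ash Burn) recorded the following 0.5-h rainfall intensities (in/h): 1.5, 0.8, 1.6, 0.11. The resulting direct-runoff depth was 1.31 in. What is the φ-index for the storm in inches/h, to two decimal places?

Only the 3 blocks with intensity above φ contribute runoff: 1.5, 0.8, 1.6 in/h.
Σ(I−φ)·Δt = d  ⇒  (1.5+0.8+1.6 − 3φ)·0.5 = 1.31
φ = (3.900 − 1.31/0.5) / 3 = 0.43 in/h.

φ ≈ 0.43 in/h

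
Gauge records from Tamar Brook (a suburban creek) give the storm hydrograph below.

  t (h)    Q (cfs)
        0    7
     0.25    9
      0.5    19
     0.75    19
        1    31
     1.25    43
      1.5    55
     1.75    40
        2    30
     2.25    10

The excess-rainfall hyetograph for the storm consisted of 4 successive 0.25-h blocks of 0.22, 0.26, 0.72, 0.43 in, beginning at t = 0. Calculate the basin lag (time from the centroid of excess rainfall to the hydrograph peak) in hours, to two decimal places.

Centroid of excess rainfall: t_c = Σ P_i·t̄_i / ΣP_i = 0.5836 h (block centres at 0.125, 0.375, 0.625, 0.875 h).
Hydrograph peak occurs at t = 1.5 h, so basin lag t_L = 1.5 − 0.5836 = 0.92 h.

t_L ≈ 0.92 h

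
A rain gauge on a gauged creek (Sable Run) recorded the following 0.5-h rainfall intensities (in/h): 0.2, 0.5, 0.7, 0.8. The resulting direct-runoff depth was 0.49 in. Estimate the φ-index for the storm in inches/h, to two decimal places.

φ ≈ 0.34 in/h

Only the 3 blocks with intensity above φ contribute runoff: 0.5, 0.7, 0.8 in/h.
Σ(I−φ)·Δt = d  ⇒  (0.5+0.7+0.8 − 3φ)·0.5 = 0.49
φ = (2.000 − 0.49/0.5) / 3 = 0.34 in/h.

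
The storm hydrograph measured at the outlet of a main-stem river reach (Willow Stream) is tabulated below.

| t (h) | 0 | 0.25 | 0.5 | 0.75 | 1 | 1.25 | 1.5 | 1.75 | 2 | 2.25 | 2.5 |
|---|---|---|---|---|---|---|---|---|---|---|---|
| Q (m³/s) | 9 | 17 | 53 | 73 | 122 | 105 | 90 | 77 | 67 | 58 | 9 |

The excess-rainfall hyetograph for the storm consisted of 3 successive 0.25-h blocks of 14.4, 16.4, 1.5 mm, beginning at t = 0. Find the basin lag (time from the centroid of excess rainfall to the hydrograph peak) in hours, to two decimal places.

Centroid of excess rainfall: t_c = Σ P_i·t̄_i / ΣP_i = 0.2752 h (block centres at 0.125, 0.375, 0.625 h).
Hydrograph peak occurs at t = 1 h, so basin lag t_L = 1 − 0.2752 = 0.72 h.

t_L ≈ 0.72 h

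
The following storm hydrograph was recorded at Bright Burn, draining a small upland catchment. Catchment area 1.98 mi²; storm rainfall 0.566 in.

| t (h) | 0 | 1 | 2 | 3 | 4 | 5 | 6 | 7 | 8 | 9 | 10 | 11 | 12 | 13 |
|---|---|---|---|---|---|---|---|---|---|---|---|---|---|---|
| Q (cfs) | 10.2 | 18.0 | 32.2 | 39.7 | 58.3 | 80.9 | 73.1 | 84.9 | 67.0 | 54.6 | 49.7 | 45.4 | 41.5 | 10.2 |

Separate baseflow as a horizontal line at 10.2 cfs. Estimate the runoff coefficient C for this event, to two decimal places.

C ≈ 0.72

ΣQ_DR = 522.9 cfs; V = ΣQ_DR·Δt = 1.882 × 10^6 ft³.
Runoff depth d = V / A = 0.4092 in.
C = d / P = 0.4092 / 0.566 = 0.72.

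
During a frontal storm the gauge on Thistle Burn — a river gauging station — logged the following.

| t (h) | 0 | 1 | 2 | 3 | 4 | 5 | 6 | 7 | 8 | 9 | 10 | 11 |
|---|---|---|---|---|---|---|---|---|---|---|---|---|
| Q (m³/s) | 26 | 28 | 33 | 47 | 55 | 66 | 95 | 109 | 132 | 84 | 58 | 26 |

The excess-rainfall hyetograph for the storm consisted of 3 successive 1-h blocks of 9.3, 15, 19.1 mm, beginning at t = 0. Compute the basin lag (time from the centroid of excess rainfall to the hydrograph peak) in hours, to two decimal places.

Centroid of excess rainfall: t_c = Σ P_i·t̄_i / ΣP_i = 1.7258 h (block centres at 0.5, 1.5, 2.5 h).
Hydrograph peak occurs at t = 8 h, so basin lag t_L = 8 − 1.7258 = 6.27 h.

t_L ≈ 6.27 h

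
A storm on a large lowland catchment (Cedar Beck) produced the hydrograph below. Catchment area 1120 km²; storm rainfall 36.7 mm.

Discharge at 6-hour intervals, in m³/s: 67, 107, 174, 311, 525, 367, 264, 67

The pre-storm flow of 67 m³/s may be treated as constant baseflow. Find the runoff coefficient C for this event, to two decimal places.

C ≈ 0.71

ΣQ_DR = 1346 m³/s; V = ΣQ_DR·Δt = 2.907 × 10^7 m³.
Runoff depth d = V / A = 25.96 mm.
C = d / P = 25.96 / 36.7 = 0.71.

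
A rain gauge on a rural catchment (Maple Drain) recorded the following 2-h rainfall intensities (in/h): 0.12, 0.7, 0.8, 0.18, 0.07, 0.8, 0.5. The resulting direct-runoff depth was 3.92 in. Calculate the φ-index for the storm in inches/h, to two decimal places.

φ ≈ 0.21 in/h

Only the 4 blocks with intensity above φ contribute runoff: 0.7, 0.8, 0.8, 0.5 in/h.
Σ(I−φ)·Δt = d  ⇒  (0.7+0.8+0.8+0.5 − 4φ)·2 = 3.92
φ = (2.800 − 3.92/2) / 4 = 0.21 in/h.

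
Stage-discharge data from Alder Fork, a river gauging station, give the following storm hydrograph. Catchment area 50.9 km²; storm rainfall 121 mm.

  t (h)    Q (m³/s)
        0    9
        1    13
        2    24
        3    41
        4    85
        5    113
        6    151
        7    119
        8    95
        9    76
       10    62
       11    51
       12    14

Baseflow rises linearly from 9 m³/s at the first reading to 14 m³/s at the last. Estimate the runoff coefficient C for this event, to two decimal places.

C ≈ 0.41

ΣQ_DR = 703.5 m³/s; V = ΣQ_DR·Δt = 2.533 × 10^6 m³.
Runoff depth d = V / A = 49.76 mm.
C = d / P = 49.76 / 121 = 0.41.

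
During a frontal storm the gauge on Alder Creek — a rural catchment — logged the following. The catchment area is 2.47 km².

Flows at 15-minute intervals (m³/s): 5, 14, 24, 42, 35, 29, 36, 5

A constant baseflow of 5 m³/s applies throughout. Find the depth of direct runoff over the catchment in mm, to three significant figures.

Direct runoff: 0.0, 9.0, 19.0, 37.0, 30.0, 24.0, 31.0, 0.0 m³/s; ΣQ_DR = 150.0 m³/s.
V = ΣQ_DR · Δt = 150.0 × 900 s = 1.350 × 10^5 m³.
Over A = 2.47 km², depth = V / A = 54.7 mm.

d ≈ 54.7 mm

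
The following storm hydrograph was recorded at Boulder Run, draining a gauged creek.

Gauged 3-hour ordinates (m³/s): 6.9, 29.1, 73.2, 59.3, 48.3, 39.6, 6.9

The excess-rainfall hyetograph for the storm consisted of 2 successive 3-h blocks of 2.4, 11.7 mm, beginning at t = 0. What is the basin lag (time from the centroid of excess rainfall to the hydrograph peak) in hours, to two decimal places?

Centroid of excess rainfall: t_c = Σ P_i·t̄_i / ΣP_i = 3.9894 h (block centres at 1.5, 4.5 h).
Hydrograph peak occurs at t = 6 h, so basin lag t_L = 6 − 3.9894 = 2.01 h.

t_L ≈ 2.01 h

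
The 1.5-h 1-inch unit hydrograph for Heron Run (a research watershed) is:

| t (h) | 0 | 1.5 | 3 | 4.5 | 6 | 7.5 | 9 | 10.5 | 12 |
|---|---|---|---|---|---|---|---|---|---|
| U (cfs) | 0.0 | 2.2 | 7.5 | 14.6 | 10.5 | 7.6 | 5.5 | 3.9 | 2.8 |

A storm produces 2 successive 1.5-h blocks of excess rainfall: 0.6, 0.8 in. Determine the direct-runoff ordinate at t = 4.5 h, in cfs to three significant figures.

By discrete convolution, Q_j = Σ (P_i / 1 in) · U_{j−i}.
At t = 4.5 h (j=3): Q = (0.6/1)·14.6 + (0.8/1)·7.5 = 14.8 cfs.

Q ≈ 14.8 cfs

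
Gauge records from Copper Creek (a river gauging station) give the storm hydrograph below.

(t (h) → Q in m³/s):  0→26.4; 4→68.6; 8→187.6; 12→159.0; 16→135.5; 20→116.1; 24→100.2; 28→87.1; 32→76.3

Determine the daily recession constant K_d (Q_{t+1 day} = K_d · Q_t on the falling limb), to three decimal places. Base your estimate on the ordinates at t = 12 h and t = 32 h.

Between t = 12 h and t = 32 h the flow falls from 159.0 to 76.3 m³/s over 5×4 h = 20 h.
Per-interval ratio K = (76.3/159.0)^(1/5) = 0.8634; K_d = K^(24/4) = 0.414.

K_d ≈ 0.414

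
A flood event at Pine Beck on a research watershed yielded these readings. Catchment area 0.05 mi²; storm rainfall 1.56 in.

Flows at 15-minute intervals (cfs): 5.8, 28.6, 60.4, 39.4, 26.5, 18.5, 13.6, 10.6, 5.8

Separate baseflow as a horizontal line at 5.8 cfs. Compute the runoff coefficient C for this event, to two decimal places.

ΣQ_DR = 157.0 cfs; V = ΣQ_DR·Δt = 1.413 × 10^5 ft³.
Runoff depth d = V / A = 1.216 in.
C = d / P = 1.216 / 1.56 = 0.78.

C ≈ 0.78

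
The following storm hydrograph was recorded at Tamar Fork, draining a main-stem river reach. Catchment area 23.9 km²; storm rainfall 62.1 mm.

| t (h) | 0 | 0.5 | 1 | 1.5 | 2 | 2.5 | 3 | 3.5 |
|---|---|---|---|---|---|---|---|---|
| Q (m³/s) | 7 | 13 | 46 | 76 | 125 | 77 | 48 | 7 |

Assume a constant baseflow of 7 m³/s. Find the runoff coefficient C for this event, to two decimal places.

ΣQ_DR = 343.0 m³/s; V = ΣQ_DR·Δt = 6.174 × 10^5 m³.
Runoff depth d = V / A = 25.83 mm.
C = d / P = 25.83 / 62.1 = 0.42.

C ≈ 0.42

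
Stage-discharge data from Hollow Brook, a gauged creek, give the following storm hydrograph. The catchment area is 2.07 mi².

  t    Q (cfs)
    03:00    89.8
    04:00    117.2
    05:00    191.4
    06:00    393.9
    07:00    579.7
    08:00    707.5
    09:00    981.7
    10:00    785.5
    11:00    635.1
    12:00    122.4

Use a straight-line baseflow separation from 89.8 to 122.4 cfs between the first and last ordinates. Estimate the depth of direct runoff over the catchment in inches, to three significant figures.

Direct runoff: 0.00, 23.78, 94.36, 293.23, 475.41, 599.59, 870.17, 670.34, 516.32, 0.00 cfs; ΣQ_DR = 3543 cfs.
V = ΣQ_DR · Δt = 3543 × 3600 s = 1.276 × 10^7 ft³.
Over A = 2.07 mi², depth = V / A = 2.65 in.

d ≈ 2.65 in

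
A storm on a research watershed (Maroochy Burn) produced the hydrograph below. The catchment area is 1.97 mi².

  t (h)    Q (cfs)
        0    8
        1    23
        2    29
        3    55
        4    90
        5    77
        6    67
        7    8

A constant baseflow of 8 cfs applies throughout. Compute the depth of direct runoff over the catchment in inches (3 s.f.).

Direct runoff: 0.0, 15.0, 21.0, 47.0, 82.0, 69.0, 59.0, 0.0 cfs; ΣQ_DR = 293.0 cfs.
V = ΣQ_DR · Δt = 293.0 × 3600 s = 1.055 × 10^6 ft³.
Over A = 1.97 mi², depth = V / A = 0.230 in.

d ≈ 0.230 in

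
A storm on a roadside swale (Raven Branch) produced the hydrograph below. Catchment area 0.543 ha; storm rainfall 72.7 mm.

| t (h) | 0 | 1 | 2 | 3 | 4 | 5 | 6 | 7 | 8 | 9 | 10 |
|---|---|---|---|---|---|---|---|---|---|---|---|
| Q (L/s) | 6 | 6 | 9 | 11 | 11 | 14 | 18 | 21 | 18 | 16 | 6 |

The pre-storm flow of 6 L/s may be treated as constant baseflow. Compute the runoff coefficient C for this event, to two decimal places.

C ≈ 0.64

ΣQ_DR = 70.00 L/s; V = ΣQ_DR·Δt = 2.520 × 10^5 L.
Runoff depth d = V / A = 46.41 mm.
C = d / P = 46.41 / 72.7 = 0.64.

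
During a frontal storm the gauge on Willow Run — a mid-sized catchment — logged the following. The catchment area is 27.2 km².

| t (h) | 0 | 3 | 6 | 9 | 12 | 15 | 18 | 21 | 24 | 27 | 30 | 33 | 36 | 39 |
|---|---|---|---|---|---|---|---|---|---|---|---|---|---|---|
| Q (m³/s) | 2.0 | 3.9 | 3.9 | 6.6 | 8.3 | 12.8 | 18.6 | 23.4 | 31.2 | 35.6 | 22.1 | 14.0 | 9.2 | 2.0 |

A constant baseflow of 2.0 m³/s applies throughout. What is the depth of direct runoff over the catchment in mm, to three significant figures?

Direct runoff: 0.0, 1.9, 1.9, 4.6, 6.3, 10.8, 16.6, 21.4, 29.2, 33.6, 20.1, 12.0, 7.2, 0.0 m³/s; ΣQ_DR = 165.6 m³/s.
V = ΣQ_DR · Δt = 165.6 × 10800 s = 1.788 × 10^6 m³.
Over A = 27.2 km², depth = V / A = 65.8 mm.

d ≈ 65.8 mm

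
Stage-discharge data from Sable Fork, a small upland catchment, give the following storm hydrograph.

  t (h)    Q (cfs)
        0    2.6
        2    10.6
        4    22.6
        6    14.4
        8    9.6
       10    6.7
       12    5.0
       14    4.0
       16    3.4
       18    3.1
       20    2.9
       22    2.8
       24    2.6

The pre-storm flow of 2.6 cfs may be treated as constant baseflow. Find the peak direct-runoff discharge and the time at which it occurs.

Q_p = 20.0 cfs at t = 4 h

Subtracting baseflow gives direct-runoff ordinates: 0.0, 8.0, 20.0, 11.8, 7.0, 4.1, 2.4, 1.4, 0.8, 0.5, 0.3, 0.2, 0.0 cfs.
The maximum is 20.0 cfs, occurring at the reading for t = 4 h.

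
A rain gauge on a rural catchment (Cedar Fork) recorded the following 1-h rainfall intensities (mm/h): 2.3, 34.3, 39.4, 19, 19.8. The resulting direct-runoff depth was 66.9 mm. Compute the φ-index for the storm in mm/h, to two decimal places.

φ ≈ 11.40 mm/h

Only the 4 blocks with intensity above φ contribute runoff: 34.3, 39.4, 19, 19.8 mm/h.
Σ(I−φ)·Δt = d  ⇒  (34.3+39.4+19+19.8 − 4φ)·1 = 66.9
φ = (112.5 − 66.9/1) / 4 = 11.40 mm/h.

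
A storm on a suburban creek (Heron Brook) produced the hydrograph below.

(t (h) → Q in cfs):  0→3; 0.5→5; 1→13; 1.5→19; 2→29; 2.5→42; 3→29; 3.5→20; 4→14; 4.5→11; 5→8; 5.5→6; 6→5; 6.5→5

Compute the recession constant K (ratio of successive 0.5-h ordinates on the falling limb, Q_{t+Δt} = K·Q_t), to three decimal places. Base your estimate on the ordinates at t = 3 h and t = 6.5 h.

Using the recession-limb readings at t = 3 h and t = 6.5 h: Q falls from 29 to 5 cfs over 7 intervals.
K = (Q₂/Q₁)^(1/7) = (5/29)^(1/7) = 0.778.

K ≈ 0.778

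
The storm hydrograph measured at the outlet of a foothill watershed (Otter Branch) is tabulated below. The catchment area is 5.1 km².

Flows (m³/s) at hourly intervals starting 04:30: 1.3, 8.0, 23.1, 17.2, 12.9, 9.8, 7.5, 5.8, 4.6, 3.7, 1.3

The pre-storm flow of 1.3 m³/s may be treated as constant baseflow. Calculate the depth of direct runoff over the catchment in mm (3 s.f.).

d ≈ 57.1 mm

Direct runoff: 0.0, 6.7, 21.8, 15.9, 11.6, 8.5, 6.2, 4.5, 3.3, 2.4, 0.0 m³/s; ΣQ_DR = 80.90 m³/s.
V = ΣQ_DR · Δt = 80.90 × 3600 s = 2.912 × 10^5 m³.
Over A = 5.1 km², depth = V / A = 57.1 mm.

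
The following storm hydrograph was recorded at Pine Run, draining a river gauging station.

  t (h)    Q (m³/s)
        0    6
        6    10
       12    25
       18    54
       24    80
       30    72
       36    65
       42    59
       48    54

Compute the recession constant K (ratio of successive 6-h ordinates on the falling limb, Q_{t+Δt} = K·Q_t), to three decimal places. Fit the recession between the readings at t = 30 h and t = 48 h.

Using the recession-limb readings at t = 30 h and t = 48 h: Q falls from 72 to 54 m³/s over 3 intervals.
K = (Q₂/Q₁)^(1/3) = (54/72)^(1/3) = 0.909.

K ≈ 0.909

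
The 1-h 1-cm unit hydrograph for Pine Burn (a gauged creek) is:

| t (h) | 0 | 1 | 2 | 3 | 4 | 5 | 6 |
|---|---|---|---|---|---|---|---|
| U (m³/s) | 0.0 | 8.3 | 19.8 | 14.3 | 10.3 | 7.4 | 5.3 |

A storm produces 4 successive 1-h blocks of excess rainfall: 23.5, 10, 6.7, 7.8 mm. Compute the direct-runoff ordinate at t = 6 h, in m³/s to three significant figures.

By discrete convolution, Q_j = Σ (P_i / 10 mm) · U_{j−i}.
At t = 6 h (j=6): Q = (23.5/10)·5.3 + (10/10)·7.4 + (6.7/10)·10.3 + (7.8/10)·14.3 = 37.9 m³/s.

Q ≈ 37.9 m³/s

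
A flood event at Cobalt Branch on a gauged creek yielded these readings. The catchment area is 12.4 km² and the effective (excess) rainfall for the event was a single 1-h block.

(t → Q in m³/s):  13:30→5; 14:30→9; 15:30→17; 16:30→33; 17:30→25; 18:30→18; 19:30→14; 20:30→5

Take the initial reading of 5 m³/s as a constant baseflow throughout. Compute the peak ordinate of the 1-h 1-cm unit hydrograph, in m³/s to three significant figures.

U_p ≈ 11.2 m³/s

Direct runoff: 0.0, 4.0, 12.0, 28.0, 20.0, 13.0, 9.0, 0.0 m³/s; ΣQ_DR = 86.00 m³/s, peak = 28.0 m³/s.
Runoff depth d = ΣQ_DR·Δt / A = 86.00 × 3600 / (12.4 km²) = 24.97 mm.
The 1-cm UH is the DRH scaled by (10 mm)/d, so U_p = 28.0 × 10/24.97 = 11.2 m³/s.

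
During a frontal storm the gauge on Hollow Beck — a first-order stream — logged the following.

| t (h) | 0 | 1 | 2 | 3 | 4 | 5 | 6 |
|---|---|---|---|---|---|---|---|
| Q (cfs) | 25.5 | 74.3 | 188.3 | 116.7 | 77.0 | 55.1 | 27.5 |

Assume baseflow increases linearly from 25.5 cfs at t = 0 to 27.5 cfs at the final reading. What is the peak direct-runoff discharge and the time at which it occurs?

Q_p = 162.13 cfs at t = 2 h

Subtracting baseflow gives direct-runoff ordinates: 0.00, 48.47, 162.13, 90.20, 50.17, 27.93, 0.00 cfs.
The maximum is 162.13 cfs, occurring at the reading for t = 2 h.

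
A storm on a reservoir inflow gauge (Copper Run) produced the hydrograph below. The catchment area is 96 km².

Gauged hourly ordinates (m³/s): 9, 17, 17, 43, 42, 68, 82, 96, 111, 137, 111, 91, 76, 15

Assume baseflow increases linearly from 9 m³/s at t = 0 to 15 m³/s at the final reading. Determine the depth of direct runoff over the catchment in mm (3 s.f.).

d ≈ 28.0 mm

Direct runoff: 0.00, 7.54, 7.08, 32.62, 31.15, 56.69, 70.23, 83.77, 98.31, 123.85, 97.38, 76.92, 61.46, 0.00 m³/s; ΣQ_DR = 747.0 m³/s.
V = ΣQ_DR · Δt = 747.0 × 3600 s = 2.689 × 10^6 m³.
Over A = 96 km², depth = V / A = 28.0 mm.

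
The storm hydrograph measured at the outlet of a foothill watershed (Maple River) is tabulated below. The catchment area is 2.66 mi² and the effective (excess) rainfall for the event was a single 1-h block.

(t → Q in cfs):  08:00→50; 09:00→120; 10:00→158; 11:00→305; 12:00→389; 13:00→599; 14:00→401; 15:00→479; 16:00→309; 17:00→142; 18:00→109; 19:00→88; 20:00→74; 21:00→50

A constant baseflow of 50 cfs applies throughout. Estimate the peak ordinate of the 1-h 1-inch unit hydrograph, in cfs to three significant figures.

Direct runoff: 0.0, 70.0, 108.0, 255.0, 339.0, 549.0, 351.0, 429.0, 259.0, 92.0, 59.0, 38.0, 24.0, 0.0 cfs; ΣQ_DR = 2573 cfs, peak = 549.0 cfs.
Runoff depth d = ΣQ_DR·Δt / A = 2573 × 3600 / (2.66 mi²) = 1.499 in.
The 1-inch UH is the DRH scaled by (1 in)/d, so U_p = 549.0 × 1/1.499 = 366 cfs.

U_p ≈ 366 cfs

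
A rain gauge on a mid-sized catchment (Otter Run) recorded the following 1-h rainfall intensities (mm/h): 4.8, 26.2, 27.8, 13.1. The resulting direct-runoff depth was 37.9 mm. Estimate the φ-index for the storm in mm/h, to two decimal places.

Only the 3 blocks with intensity above φ contribute runoff: 26.2, 27.8, 13.1 mm/h.
Σ(I−φ)·Δt = d  ⇒  (26.2+27.8+13.1 − 3φ)·1 = 37.9
φ = (67.10 − 37.9/1) / 3 = 9.73 mm/h.

φ ≈ 9.73 mm/h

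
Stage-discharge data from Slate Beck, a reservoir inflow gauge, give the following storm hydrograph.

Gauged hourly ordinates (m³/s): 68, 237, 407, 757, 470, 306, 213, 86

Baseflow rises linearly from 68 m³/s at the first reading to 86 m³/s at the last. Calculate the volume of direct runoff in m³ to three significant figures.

Direct-runoff ordinates (Q − Q_b): 0.00, 166.43, 333.86, 681.29, 391.71, 225.14, 129.57, 0.00 m³/s.
ΣQ_DR = 1928 m³/s.
With Δt = 1 h = 3600 s, V = ΣQ_DR · Δt = 1928 × 3600 = 6.94 × 10^6 m³.

V ≈ 6.94 × 10^6 m³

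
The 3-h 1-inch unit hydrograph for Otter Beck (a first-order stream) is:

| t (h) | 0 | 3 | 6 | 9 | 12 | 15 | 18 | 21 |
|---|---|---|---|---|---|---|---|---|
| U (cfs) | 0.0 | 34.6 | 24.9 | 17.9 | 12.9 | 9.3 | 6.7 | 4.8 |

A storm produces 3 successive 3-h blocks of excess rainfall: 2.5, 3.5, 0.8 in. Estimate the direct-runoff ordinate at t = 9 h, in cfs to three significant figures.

Q ≈ 160 cfs

By discrete convolution, Q_j = Σ (P_i / 1 in) · U_{j−i}.
At t = 9 h (j=3): Q = (2.5/1)·17.9 + (3.5/1)·24.9 + (0.8/1)·34.6 = 160 cfs.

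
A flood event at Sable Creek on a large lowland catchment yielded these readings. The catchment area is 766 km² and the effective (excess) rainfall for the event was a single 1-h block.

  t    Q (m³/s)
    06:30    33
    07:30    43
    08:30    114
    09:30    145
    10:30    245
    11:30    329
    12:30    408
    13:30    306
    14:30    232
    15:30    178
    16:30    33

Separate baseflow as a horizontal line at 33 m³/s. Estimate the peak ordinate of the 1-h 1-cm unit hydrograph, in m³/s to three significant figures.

U_p ≈ 469 m³/s

Direct runoff: 0.0, 10.0, 81.0, 112.0, 212.0, 296.0, 375.0, 273.0, 199.0, 145.0, 0.0 m³/s; ΣQ_DR = 1703 m³/s, peak = 375.0 m³/s.
Runoff depth d = ΣQ_DR·Δt / A = 1703 × 3600 / (766 km²) = 8.004 mm.
The 1-cm UH is the DRH scaled by (10 mm)/d, so U_p = 375.0 × 10/8.004 = 469 m³/s.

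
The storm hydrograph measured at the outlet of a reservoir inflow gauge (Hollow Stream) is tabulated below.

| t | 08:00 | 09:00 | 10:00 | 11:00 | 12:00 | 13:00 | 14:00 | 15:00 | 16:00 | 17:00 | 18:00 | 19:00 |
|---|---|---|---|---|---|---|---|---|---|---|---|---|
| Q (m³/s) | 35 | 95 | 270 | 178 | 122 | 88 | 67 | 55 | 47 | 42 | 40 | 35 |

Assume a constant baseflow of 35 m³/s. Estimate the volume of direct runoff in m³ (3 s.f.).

V ≈ 2.35 × 10^6 m³

Direct-runoff ordinates (Q − Q_b): 0.0, 60.0, 235.0, 143.0, 87.0, 53.0, 32.0, 20.0, 12.0, 7.0, 5.0, 0.0 m³/s.
ΣQ_DR = 654.0 m³/s.
With Δt = 1 h = 3600 s, V = ΣQ_DR · Δt = 654.0 × 3600 = 2.35 × 10^6 m³.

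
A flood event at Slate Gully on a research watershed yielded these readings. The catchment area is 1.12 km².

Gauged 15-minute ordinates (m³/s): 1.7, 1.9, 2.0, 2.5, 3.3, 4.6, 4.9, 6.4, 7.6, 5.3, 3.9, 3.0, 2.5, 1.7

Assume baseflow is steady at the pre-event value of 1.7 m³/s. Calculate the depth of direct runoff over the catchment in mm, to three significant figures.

d ≈ 22.1 mm

Direct runoff: 0.0, 0.2, 0.3, 0.8, 1.6, 2.9, 3.2, 4.7, 5.9, 3.6, 2.2, 1.3, 0.8, 0.0 m³/s; ΣQ_DR = 27.50 m³/s.
V = ΣQ_DR · Δt = 27.50 × 900 s = 24750 m³.
Over A = 1.12 km², depth = V / A = 22.1 mm.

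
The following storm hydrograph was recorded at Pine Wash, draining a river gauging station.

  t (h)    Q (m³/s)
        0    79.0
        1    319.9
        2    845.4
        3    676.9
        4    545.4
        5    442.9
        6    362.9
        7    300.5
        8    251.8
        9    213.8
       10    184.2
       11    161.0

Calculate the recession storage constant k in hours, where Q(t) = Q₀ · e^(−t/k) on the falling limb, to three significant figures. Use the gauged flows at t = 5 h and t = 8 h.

On the falling limb, Q drops from 442.9 to 251.8 m³/s between t = 5 h and t = 8 h (Δt = 3 h).
k = −Δt / ln(Q₂/Q₁) = −3 / ln(251.8/442.9) = 5.31 h.

k ≈ 5.31 h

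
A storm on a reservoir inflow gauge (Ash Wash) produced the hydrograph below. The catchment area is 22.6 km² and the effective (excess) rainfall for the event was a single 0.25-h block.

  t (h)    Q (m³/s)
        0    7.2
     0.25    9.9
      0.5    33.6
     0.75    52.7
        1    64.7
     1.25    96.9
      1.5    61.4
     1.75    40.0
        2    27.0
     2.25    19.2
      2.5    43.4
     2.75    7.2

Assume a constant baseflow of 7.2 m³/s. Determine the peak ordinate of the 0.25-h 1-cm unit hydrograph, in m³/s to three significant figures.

Direct runoff: 0.0, 2.7, 26.4, 45.5, 57.5, 89.7, 54.2, 32.8, 19.8, 12.0, 36.2, 0.0 m³/s; ΣQ_DR = 376.8 m³/s, peak = 89.7 m³/s.
Runoff depth d = ΣQ_DR·Δt / A = 376.8 × 900 / (22.6 km²) = 15.01 mm.
The 1-cm UH is the DRH scaled by (10 mm)/d, so U_p = 89.7 × 10/15.01 = 59.8 m³/s.

U_p ≈ 59.8 m³/s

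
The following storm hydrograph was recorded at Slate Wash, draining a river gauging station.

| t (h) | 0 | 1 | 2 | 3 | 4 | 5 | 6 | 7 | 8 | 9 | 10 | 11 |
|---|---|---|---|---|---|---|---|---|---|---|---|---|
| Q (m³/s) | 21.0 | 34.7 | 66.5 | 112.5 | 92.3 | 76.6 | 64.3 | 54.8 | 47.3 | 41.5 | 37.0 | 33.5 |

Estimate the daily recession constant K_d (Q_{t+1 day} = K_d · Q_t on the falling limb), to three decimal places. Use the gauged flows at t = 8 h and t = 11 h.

Between t = 8 h and t = 11 h the flow falls from 47.3 to 33.5 m³/s over 3×1 h = 3 h.
Per-interval ratio K = (33.5/47.3)^(1/3) = 0.8914; K_d = K^(24/1) = 0.063.

K_d ≈ 0.063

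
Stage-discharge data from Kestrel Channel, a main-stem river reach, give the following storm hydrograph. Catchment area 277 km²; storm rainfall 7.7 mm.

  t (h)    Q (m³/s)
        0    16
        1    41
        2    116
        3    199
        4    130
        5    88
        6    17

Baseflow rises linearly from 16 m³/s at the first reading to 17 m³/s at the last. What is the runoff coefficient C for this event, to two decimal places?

ΣQ_DR = 491.5 m³/s; V = ΣQ_DR·Δt = 1.769 × 10^6 m³.
Runoff depth d = V / A = 6.388 mm.
C = d / P = 6.388 / 7.7 = 0.83.

C ≈ 0.83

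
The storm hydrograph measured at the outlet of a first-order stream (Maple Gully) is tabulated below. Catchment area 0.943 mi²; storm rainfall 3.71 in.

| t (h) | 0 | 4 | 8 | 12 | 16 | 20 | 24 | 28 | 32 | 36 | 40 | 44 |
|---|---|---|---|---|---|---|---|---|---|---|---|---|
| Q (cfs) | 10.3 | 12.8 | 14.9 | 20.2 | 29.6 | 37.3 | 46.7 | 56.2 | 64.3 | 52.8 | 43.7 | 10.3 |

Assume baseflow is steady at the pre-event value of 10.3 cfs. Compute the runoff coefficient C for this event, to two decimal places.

C ≈ 0.49

ΣQ_DR = 275.5 cfs; V = ΣQ_DR·Δt = 3.967 × 10^6 ft³.
Runoff depth d = V / A = 1.811 in.
C = d / P = 1.811 / 3.71 = 0.49.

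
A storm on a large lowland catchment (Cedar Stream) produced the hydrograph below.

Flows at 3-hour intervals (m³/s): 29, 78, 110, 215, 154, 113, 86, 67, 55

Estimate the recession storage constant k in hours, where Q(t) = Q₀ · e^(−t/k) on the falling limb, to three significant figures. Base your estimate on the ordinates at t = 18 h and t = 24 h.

k ≈ 13.4 h

On the falling limb, Q drops from 86 to 55 m³/s between t = 18 h and t = 24 h (Δt = 6 h).
k = −Δt / ln(Q₂/Q₁) = −6 / ln(55/86) = 13.4 h.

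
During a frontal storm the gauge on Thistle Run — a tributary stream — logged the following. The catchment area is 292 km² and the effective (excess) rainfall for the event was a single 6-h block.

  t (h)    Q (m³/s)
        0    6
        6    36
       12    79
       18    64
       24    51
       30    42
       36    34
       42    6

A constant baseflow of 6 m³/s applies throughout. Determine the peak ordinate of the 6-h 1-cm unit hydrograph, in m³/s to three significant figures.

Direct runoff: 0.0, 30.0, 73.0, 58.0, 45.0, 36.0, 28.0, 0.0 m³/s; ΣQ_DR = 270.0 m³/s, peak = 73.0 m³/s.
Runoff depth d = ΣQ_DR·Δt / A = 270.0 × 21600 / (292 km²) = 19.97 mm.
The 1-cm UH is the DRH scaled by (10 mm)/d, so U_p = 73.0 × 10/19.97 = 36.6 m³/s.

U_p ≈ 36.6 m³/s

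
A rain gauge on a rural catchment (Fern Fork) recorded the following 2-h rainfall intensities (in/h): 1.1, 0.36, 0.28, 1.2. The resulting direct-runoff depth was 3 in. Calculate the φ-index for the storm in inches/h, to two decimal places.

φ ≈ 0.40 in/h

Only the 2 blocks with intensity above φ contribute runoff: 1.1, 1.2 in/h.
Σ(I−φ)·Δt = d  ⇒  (1.1+1.2 − 2φ)·2 = 3
φ = (2.300 − 3/2) / 2 = 0.40 in/h.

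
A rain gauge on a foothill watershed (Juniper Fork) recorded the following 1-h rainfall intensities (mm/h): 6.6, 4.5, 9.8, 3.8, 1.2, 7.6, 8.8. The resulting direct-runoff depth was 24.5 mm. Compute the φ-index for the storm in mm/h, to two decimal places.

φ ≈ 2.77 mm/h

Only the 6 blocks with intensity above φ contribute runoff: 6.6, 4.5, 9.8, 3.8, 7.6, 8.8 mm/h.
Σ(I−φ)·Δt = d  ⇒  (6.6+4.5+9.8+3.8+7.6+8.8 − 6φ)·1 = 24.5
φ = (41.10 − 24.5/1) / 6 = 2.77 mm/h.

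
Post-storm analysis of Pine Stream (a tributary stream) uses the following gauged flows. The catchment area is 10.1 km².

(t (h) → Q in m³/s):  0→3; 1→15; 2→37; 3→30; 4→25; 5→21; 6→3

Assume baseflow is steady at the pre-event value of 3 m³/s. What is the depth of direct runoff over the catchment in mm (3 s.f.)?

Direct runoff: 0.0, 12.0, 34.0, 27.0, 22.0, 18.0, 0.0 m³/s; ΣQ_DR = 113.0 m³/s.
V = ΣQ_DR · Δt = 113.0 × 3600 s = 4.068 × 10^5 m³.
Over A = 10.1 km², depth = V / A = 40.3 mm.

d ≈ 40.3 mm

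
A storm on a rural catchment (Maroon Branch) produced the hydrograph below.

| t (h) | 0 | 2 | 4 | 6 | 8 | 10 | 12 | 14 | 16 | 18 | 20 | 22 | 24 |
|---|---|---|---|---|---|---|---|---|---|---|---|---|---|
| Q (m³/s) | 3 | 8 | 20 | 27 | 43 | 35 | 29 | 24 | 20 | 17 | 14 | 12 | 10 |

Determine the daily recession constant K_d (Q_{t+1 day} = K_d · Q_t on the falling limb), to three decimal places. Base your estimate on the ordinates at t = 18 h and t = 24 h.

Between t = 18 h and t = 24 h the flow falls from 17 to 10 m³/s over 3×2 h = 6 h.
Per-interval ratio K = (10/17)^(1/3) = 0.8379; K_d = K^(24/2) = 0.120.

K_d ≈ 0.120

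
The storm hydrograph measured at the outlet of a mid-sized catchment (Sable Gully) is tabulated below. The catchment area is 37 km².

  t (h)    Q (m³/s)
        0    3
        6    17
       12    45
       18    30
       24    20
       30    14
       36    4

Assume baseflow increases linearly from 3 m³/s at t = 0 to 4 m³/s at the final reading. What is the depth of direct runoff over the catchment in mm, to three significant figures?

d ≈ 63.3 mm

Direct runoff: 0.00, 13.83, 41.67, 26.50, 16.33, 10.17, 0.00 m³/s; ΣQ_DR = 108.5 m³/s.
V = ΣQ_DR · Δt = 108.5 × 21600 s = 2.344 × 10^6 m³.
Over A = 37 km², depth = V / A = 63.3 mm.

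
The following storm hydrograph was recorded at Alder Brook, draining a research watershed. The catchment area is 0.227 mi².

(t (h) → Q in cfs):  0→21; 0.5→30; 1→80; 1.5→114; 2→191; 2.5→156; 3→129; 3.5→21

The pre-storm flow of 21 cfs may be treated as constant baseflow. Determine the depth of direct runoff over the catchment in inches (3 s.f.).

d ≈ 1.96 in

Direct runoff: 0.0, 9.0, 59.0, 93.0, 170.0, 135.0, 108.0, 0.0 cfs; ΣQ_DR = 574.0 cfs.
V = ΣQ_DR · Δt = 574.0 × 1800 s = 1.033 × 10^6 ft³.
Over A = 0.227 mi², depth = V / A = 1.96 in.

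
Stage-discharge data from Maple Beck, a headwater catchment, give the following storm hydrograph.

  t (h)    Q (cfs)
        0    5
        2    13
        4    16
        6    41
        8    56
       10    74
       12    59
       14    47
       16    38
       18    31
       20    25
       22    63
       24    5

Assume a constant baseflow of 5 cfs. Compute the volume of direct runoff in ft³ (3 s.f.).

Direct-runoff ordinates (Q − Q_b): 0.0, 8.0, 11.0, 36.0, 51.0, 69.0, 54.0, 42.0, 33.0, 26.0, 20.0, 58.0, 0.0 cfs.
ΣQ_DR = 408.0 cfs.
With Δt = 2 h = 7200 s, V = ΣQ_DR · Δt = 408.0 × 7200 = 2.94 × 10^6 ft³.

V ≈ 2.94 × 10^6 ft³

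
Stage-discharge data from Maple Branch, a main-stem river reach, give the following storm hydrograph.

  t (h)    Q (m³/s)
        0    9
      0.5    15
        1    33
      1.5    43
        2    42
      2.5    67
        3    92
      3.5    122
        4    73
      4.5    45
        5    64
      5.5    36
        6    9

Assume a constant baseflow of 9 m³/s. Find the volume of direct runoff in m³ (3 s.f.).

V ≈ 9.59 × 10^5 m³

Direct-runoff ordinates (Q − Q_b): 0.0, 6.0, 24.0, 34.0, 33.0, 58.0, 83.0, 113.0, 64.0, 36.0, 55.0, 27.0, 0.0 m³/s.
ΣQ_DR = 533.0 m³/s.
With Δt = 0.5 h = 1800 s, V = ΣQ_DR · Δt = 533.0 × 1800 = 9.59 × 10^5 m³.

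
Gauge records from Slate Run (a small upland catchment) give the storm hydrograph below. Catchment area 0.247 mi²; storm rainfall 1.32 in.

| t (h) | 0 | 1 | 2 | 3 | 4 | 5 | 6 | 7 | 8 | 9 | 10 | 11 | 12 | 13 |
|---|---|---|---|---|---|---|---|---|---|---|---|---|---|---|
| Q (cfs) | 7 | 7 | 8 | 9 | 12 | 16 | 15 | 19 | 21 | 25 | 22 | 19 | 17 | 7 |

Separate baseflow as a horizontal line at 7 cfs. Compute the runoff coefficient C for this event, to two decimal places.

ΣQ_DR = 106.0 cfs; V = ΣQ_DR·Δt = 3.816 × 10^5 ft³.
Runoff depth d = V / A = 0.6650 in.
C = d / P = 0.6650 / 1.32 = 0.50.

C ≈ 0.50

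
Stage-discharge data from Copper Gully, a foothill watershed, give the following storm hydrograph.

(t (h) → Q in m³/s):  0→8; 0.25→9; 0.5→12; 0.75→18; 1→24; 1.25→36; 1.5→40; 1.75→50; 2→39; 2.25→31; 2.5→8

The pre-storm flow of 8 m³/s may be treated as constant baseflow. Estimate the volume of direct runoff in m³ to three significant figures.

V ≈ 1.68 × 10^5 m³

Direct-runoff ordinates (Q − Q_b): 0.0, 1.0, 4.0, 10.0, 16.0, 28.0, 32.0, 42.0, 31.0, 23.0, 0.0 m³/s.
ΣQ_DR = 187.0 m³/s.
With Δt = 0.25 h = 900 s, V = ΣQ_DR · Δt = 187.0 × 900 = 1.68 × 10^5 m³.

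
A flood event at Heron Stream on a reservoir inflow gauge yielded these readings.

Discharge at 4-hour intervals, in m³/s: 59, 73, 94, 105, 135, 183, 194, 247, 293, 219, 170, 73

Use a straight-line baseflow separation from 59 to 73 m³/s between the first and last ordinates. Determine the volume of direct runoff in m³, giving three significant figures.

Direct-runoff ordinates (Q − Q_b): 0.00, 12.73, 32.45, 42.18, 70.91, 117.64, 127.36, 179.09, 223.82, 148.55, 98.27, 0.00 m³/s.
ΣQ_DR = 1053 m³/s.
With Δt = 4 h = 14400 s, V = ΣQ_DR · Δt = 1053 × 14400 = 1.52 × 10^7 m³.

V ≈ 1.52 × 10^7 m³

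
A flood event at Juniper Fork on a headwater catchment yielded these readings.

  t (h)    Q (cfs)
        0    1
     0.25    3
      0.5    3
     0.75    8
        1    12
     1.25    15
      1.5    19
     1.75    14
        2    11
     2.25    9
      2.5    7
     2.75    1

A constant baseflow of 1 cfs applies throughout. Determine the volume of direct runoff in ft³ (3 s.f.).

V ≈ 81900 ft³

Direct-runoff ordinates (Q − Q_b): 0.0, 2.0, 2.0, 7.0, 11.0, 14.0, 18.0, 13.0, 10.0, 8.0, 6.0, 0.0 cfs.
ΣQ_DR = 91.00 cfs.
With Δt = 0.25 h = 900 s, V = ΣQ_DR · Δt = 91.00 × 900 = 81900 ft³.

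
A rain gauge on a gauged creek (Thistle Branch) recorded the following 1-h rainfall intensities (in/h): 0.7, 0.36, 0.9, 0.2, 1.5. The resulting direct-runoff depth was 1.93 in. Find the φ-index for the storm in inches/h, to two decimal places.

Only the 3 blocks with intensity above φ contribute runoff: 0.7, 0.9, 1.5 in/h.
Σ(I−φ)·Δt = d  ⇒  (0.7+0.9+1.5 − 3φ)·1 = 1.93
φ = (3.100 − 1.93/1) / 3 = 0.39 in/h.

φ ≈ 0.39 in/h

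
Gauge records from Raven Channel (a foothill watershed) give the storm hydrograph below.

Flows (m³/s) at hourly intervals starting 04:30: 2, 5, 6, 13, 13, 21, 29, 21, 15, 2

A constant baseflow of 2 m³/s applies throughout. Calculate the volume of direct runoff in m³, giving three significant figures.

Direct-runoff ordinates (Q − Q_b): 0.0, 3.0, 4.0, 11.0, 11.0, 19.0, 27.0, 19.0, 13.0, 0.0 m³/s.
ΣQ_DR = 107.0 m³/s.
With Δt = 1 h = 3600 s, V = ΣQ_DR · Δt = 107.0 × 3600 = 3.85 × 10^5 m³.

V ≈ 3.85 × 10^5 m³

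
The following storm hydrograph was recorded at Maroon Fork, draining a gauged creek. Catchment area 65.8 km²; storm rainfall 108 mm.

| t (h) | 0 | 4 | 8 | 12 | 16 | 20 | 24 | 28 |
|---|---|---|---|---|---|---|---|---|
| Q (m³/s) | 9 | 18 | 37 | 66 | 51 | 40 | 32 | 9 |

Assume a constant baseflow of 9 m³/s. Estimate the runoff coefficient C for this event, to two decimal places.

ΣQ_DR = 190.0 m³/s; V = ΣQ_DR·Δt = 2.736 × 10^6 m³.
Runoff depth d = V / A = 41.58 mm.
C = d / P = 41.58 / 108 = 0.39.

C ≈ 0.39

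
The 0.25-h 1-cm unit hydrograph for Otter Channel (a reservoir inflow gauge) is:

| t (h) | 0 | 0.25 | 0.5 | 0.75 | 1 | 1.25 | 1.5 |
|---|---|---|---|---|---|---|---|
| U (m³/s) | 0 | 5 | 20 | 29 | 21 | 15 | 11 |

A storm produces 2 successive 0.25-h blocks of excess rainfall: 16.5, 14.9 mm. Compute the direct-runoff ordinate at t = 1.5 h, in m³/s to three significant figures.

By discrete convolution, Q_j = Σ (P_i / 10 mm) · U_{j−i}.
At t = 1.5 h (j=6): Q = (16.5/10)·11 + (14.9/10)·15 = 40.5 m³/s.

Q ≈ 40.5 m³/s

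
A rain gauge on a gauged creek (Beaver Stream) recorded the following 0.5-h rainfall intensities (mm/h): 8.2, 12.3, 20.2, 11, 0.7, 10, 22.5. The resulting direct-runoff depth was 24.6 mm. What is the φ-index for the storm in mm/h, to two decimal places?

Only the 6 blocks with intensity above φ contribute runoff: 8.2, 12.3, 20.2, 11, 10, 22.5 mm/h.
Σ(I−φ)·Δt = d  ⇒  (8.2+12.3+20.2+11+10+22.5 − 6φ)·0.5 = 24.6
φ = (84.20 − 24.6/0.5) / 6 = 5.83 mm/h.

φ ≈ 5.83 mm/h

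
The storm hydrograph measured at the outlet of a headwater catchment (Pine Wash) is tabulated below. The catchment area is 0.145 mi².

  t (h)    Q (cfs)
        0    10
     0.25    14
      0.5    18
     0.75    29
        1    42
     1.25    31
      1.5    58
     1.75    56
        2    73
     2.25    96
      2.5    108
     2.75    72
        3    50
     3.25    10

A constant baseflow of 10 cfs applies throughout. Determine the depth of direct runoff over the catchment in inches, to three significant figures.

Direct runoff: 0.0, 4.0, 8.0, 19.0, 32.0, 21.0, 48.0, 46.0, 63.0, 86.0, 98.0, 62.0, 40.0, 0.0 cfs; ΣQ_DR = 527.0 cfs.
V = ΣQ_DR · Δt = 527.0 × 900 s = 4.743 × 10^5 ft³.
Over A = 0.145 mi², depth = V / A = 1.41 in.

d ≈ 1.41 in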